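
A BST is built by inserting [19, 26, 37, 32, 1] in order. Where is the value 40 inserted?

Starting tree (level order): [19, 1, 26, None, None, None, 37, 32]
Insertion path: 19 -> 26 -> 37
Result: insert 40 as right child of 37
Final tree (level order): [19, 1, 26, None, None, None, 37, 32, 40]


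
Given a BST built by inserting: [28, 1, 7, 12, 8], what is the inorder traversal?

Tree insertion order: [28, 1, 7, 12, 8]
Tree (level-order array): [28, 1, None, None, 7, None, 12, 8]
Inorder traversal: [1, 7, 8, 12, 28]


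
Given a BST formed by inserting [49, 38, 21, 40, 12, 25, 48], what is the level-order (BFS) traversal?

Tree insertion order: [49, 38, 21, 40, 12, 25, 48]
Tree (level-order array): [49, 38, None, 21, 40, 12, 25, None, 48]
BFS from the root, enqueuing left then right child of each popped node:
  queue [49] -> pop 49, enqueue [38], visited so far: [49]
  queue [38] -> pop 38, enqueue [21, 40], visited so far: [49, 38]
  queue [21, 40] -> pop 21, enqueue [12, 25], visited so far: [49, 38, 21]
  queue [40, 12, 25] -> pop 40, enqueue [48], visited so far: [49, 38, 21, 40]
  queue [12, 25, 48] -> pop 12, enqueue [none], visited so far: [49, 38, 21, 40, 12]
  queue [25, 48] -> pop 25, enqueue [none], visited so far: [49, 38, 21, 40, 12, 25]
  queue [48] -> pop 48, enqueue [none], visited so far: [49, 38, 21, 40, 12, 25, 48]
Result: [49, 38, 21, 40, 12, 25, 48]


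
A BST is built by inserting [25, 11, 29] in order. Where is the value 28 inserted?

Starting tree (level order): [25, 11, 29]
Insertion path: 25 -> 29
Result: insert 28 as left child of 29
Final tree (level order): [25, 11, 29, None, None, 28]


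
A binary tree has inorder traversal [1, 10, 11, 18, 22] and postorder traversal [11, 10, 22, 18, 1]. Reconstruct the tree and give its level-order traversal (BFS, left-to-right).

Inorder:   [1, 10, 11, 18, 22]
Postorder: [11, 10, 22, 18, 1]
Algorithm: postorder visits root last, so walk postorder right-to-left;
each value is the root of the current inorder slice — split it at that
value, recurse on the right subtree first, then the left.
Recursive splits:
  root=1; inorder splits into left=[], right=[10, 11, 18, 22]
  root=18; inorder splits into left=[10, 11], right=[22]
  root=22; inorder splits into left=[], right=[]
  root=10; inorder splits into left=[], right=[11]
  root=11; inorder splits into left=[], right=[]
Reconstructed level-order: [1, 18, 10, 22, 11]


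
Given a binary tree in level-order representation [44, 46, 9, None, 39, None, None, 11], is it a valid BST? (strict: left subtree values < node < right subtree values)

Level-order array: [44, 46, 9, None, 39, None, None, 11]
Validate using subtree bounds (lo, hi): at each node, require lo < value < hi,
then recurse left with hi=value and right with lo=value.
Preorder trace (stopping at first violation):
  at node 44 with bounds (-inf, +inf): OK
  at node 46 with bounds (-inf, 44): VIOLATION
Node 46 violates its bound: not (-inf < 46 < 44).
Result: Not a valid BST


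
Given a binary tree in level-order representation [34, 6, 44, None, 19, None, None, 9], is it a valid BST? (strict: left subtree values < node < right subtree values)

Level-order array: [34, 6, 44, None, 19, None, None, 9]
Validate using subtree bounds (lo, hi): at each node, require lo < value < hi,
then recurse left with hi=value and right with lo=value.
Preorder trace (stopping at first violation):
  at node 34 with bounds (-inf, +inf): OK
  at node 6 with bounds (-inf, 34): OK
  at node 19 with bounds (6, 34): OK
  at node 9 with bounds (6, 19): OK
  at node 44 with bounds (34, +inf): OK
No violation found at any node.
Result: Valid BST


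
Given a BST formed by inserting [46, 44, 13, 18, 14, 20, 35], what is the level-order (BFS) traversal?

Tree insertion order: [46, 44, 13, 18, 14, 20, 35]
Tree (level-order array): [46, 44, None, 13, None, None, 18, 14, 20, None, None, None, 35]
BFS from the root, enqueuing left then right child of each popped node:
  queue [46] -> pop 46, enqueue [44], visited so far: [46]
  queue [44] -> pop 44, enqueue [13], visited so far: [46, 44]
  queue [13] -> pop 13, enqueue [18], visited so far: [46, 44, 13]
  queue [18] -> pop 18, enqueue [14, 20], visited so far: [46, 44, 13, 18]
  queue [14, 20] -> pop 14, enqueue [none], visited so far: [46, 44, 13, 18, 14]
  queue [20] -> pop 20, enqueue [35], visited so far: [46, 44, 13, 18, 14, 20]
  queue [35] -> pop 35, enqueue [none], visited so far: [46, 44, 13, 18, 14, 20, 35]
Result: [46, 44, 13, 18, 14, 20, 35]


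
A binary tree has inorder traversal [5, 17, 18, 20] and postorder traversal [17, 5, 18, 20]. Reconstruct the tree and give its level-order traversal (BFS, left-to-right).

Inorder:   [5, 17, 18, 20]
Postorder: [17, 5, 18, 20]
Algorithm: postorder visits root last, so walk postorder right-to-left;
each value is the root of the current inorder slice — split it at that
value, recurse on the right subtree first, then the left.
Recursive splits:
  root=20; inorder splits into left=[5, 17, 18], right=[]
  root=18; inorder splits into left=[5, 17], right=[]
  root=5; inorder splits into left=[], right=[17]
  root=17; inorder splits into left=[], right=[]
Reconstructed level-order: [20, 18, 5, 17]


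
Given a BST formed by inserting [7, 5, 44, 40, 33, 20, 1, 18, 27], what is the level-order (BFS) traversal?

Tree insertion order: [7, 5, 44, 40, 33, 20, 1, 18, 27]
Tree (level-order array): [7, 5, 44, 1, None, 40, None, None, None, 33, None, 20, None, 18, 27]
BFS from the root, enqueuing left then right child of each popped node:
  queue [7] -> pop 7, enqueue [5, 44], visited so far: [7]
  queue [5, 44] -> pop 5, enqueue [1], visited so far: [7, 5]
  queue [44, 1] -> pop 44, enqueue [40], visited so far: [7, 5, 44]
  queue [1, 40] -> pop 1, enqueue [none], visited so far: [7, 5, 44, 1]
  queue [40] -> pop 40, enqueue [33], visited so far: [7, 5, 44, 1, 40]
  queue [33] -> pop 33, enqueue [20], visited so far: [7, 5, 44, 1, 40, 33]
  queue [20] -> pop 20, enqueue [18, 27], visited so far: [7, 5, 44, 1, 40, 33, 20]
  queue [18, 27] -> pop 18, enqueue [none], visited so far: [7, 5, 44, 1, 40, 33, 20, 18]
  queue [27] -> pop 27, enqueue [none], visited so far: [7, 5, 44, 1, 40, 33, 20, 18, 27]
Result: [7, 5, 44, 1, 40, 33, 20, 18, 27]


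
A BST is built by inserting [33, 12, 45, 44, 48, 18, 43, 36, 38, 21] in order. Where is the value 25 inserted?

Starting tree (level order): [33, 12, 45, None, 18, 44, 48, None, 21, 43, None, None, None, None, None, 36, None, None, 38]
Insertion path: 33 -> 12 -> 18 -> 21
Result: insert 25 as right child of 21
Final tree (level order): [33, 12, 45, None, 18, 44, 48, None, 21, 43, None, None, None, None, 25, 36, None, None, None, None, 38]


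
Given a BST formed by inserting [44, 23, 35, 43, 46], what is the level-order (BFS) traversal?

Tree insertion order: [44, 23, 35, 43, 46]
Tree (level-order array): [44, 23, 46, None, 35, None, None, None, 43]
BFS from the root, enqueuing left then right child of each popped node:
  queue [44] -> pop 44, enqueue [23, 46], visited so far: [44]
  queue [23, 46] -> pop 23, enqueue [35], visited so far: [44, 23]
  queue [46, 35] -> pop 46, enqueue [none], visited so far: [44, 23, 46]
  queue [35] -> pop 35, enqueue [43], visited so far: [44, 23, 46, 35]
  queue [43] -> pop 43, enqueue [none], visited so far: [44, 23, 46, 35, 43]
Result: [44, 23, 46, 35, 43]


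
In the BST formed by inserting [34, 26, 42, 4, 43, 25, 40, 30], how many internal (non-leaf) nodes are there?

Tree built from: [34, 26, 42, 4, 43, 25, 40, 30]
Tree (level-order array): [34, 26, 42, 4, 30, 40, 43, None, 25]
Rule: An internal node has at least one child.
Per-node child counts:
  node 34: 2 child(ren)
  node 26: 2 child(ren)
  node 4: 1 child(ren)
  node 25: 0 child(ren)
  node 30: 0 child(ren)
  node 42: 2 child(ren)
  node 40: 0 child(ren)
  node 43: 0 child(ren)
Matching nodes: [34, 26, 4, 42]
Count of internal (non-leaf) nodes: 4


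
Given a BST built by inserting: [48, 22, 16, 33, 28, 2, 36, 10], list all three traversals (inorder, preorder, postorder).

Tree insertion order: [48, 22, 16, 33, 28, 2, 36, 10]
Tree (level-order array): [48, 22, None, 16, 33, 2, None, 28, 36, None, 10]
Inorder (L, root, R): [2, 10, 16, 22, 28, 33, 36, 48]
Preorder (root, L, R): [48, 22, 16, 2, 10, 33, 28, 36]
Postorder (L, R, root): [10, 2, 16, 28, 36, 33, 22, 48]


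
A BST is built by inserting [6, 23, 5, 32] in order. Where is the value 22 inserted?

Starting tree (level order): [6, 5, 23, None, None, None, 32]
Insertion path: 6 -> 23
Result: insert 22 as left child of 23
Final tree (level order): [6, 5, 23, None, None, 22, 32]


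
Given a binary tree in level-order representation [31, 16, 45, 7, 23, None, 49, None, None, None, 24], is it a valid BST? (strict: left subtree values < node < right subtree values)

Level-order array: [31, 16, 45, 7, 23, None, 49, None, None, None, 24]
Validate using subtree bounds (lo, hi): at each node, require lo < value < hi,
then recurse left with hi=value and right with lo=value.
Preorder trace (stopping at first violation):
  at node 31 with bounds (-inf, +inf): OK
  at node 16 with bounds (-inf, 31): OK
  at node 7 with bounds (-inf, 16): OK
  at node 23 with bounds (16, 31): OK
  at node 24 with bounds (23, 31): OK
  at node 45 with bounds (31, +inf): OK
  at node 49 with bounds (45, +inf): OK
No violation found at any node.
Result: Valid BST


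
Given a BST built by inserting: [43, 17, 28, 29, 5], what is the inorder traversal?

Tree insertion order: [43, 17, 28, 29, 5]
Tree (level-order array): [43, 17, None, 5, 28, None, None, None, 29]
Inorder traversal: [5, 17, 28, 29, 43]


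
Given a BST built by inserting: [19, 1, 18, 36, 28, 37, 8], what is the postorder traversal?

Tree insertion order: [19, 1, 18, 36, 28, 37, 8]
Tree (level-order array): [19, 1, 36, None, 18, 28, 37, 8]
Postorder traversal: [8, 18, 1, 28, 37, 36, 19]


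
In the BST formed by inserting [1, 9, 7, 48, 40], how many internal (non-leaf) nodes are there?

Tree built from: [1, 9, 7, 48, 40]
Tree (level-order array): [1, None, 9, 7, 48, None, None, 40]
Rule: An internal node has at least one child.
Per-node child counts:
  node 1: 1 child(ren)
  node 9: 2 child(ren)
  node 7: 0 child(ren)
  node 48: 1 child(ren)
  node 40: 0 child(ren)
Matching nodes: [1, 9, 48]
Count of internal (non-leaf) nodes: 3


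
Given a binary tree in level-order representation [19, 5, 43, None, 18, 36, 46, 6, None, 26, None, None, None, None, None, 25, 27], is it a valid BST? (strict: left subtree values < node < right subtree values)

Level-order array: [19, 5, 43, None, 18, 36, 46, 6, None, 26, None, None, None, None, None, 25, 27]
Validate using subtree bounds (lo, hi): at each node, require lo < value < hi,
then recurse left with hi=value and right with lo=value.
Preorder trace (stopping at first violation):
  at node 19 with bounds (-inf, +inf): OK
  at node 5 with bounds (-inf, 19): OK
  at node 18 with bounds (5, 19): OK
  at node 6 with bounds (5, 18): OK
  at node 43 with bounds (19, +inf): OK
  at node 36 with bounds (19, 43): OK
  at node 26 with bounds (19, 36): OK
  at node 25 with bounds (19, 26): OK
  at node 27 with bounds (26, 36): OK
  at node 46 with bounds (43, +inf): OK
No violation found at any node.
Result: Valid BST


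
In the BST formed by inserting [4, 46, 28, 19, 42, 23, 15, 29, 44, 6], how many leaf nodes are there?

Tree built from: [4, 46, 28, 19, 42, 23, 15, 29, 44, 6]
Tree (level-order array): [4, None, 46, 28, None, 19, 42, 15, 23, 29, 44, 6]
Rule: A leaf has 0 children.
Per-node child counts:
  node 4: 1 child(ren)
  node 46: 1 child(ren)
  node 28: 2 child(ren)
  node 19: 2 child(ren)
  node 15: 1 child(ren)
  node 6: 0 child(ren)
  node 23: 0 child(ren)
  node 42: 2 child(ren)
  node 29: 0 child(ren)
  node 44: 0 child(ren)
Matching nodes: [6, 23, 29, 44]
Count of leaf nodes: 4


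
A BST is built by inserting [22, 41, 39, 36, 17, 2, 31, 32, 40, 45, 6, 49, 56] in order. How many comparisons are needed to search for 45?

Search path for 45: 22 -> 41 -> 45
Found: True
Comparisons: 3


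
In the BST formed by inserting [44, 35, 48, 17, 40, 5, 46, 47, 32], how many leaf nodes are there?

Tree built from: [44, 35, 48, 17, 40, 5, 46, 47, 32]
Tree (level-order array): [44, 35, 48, 17, 40, 46, None, 5, 32, None, None, None, 47]
Rule: A leaf has 0 children.
Per-node child counts:
  node 44: 2 child(ren)
  node 35: 2 child(ren)
  node 17: 2 child(ren)
  node 5: 0 child(ren)
  node 32: 0 child(ren)
  node 40: 0 child(ren)
  node 48: 1 child(ren)
  node 46: 1 child(ren)
  node 47: 0 child(ren)
Matching nodes: [5, 32, 40, 47]
Count of leaf nodes: 4


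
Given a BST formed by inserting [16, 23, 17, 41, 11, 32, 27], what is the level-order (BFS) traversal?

Tree insertion order: [16, 23, 17, 41, 11, 32, 27]
Tree (level-order array): [16, 11, 23, None, None, 17, 41, None, None, 32, None, 27]
BFS from the root, enqueuing left then right child of each popped node:
  queue [16] -> pop 16, enqueue [11, 23], visited so far: [16]
  queue [11, 23] -> pop 11, enqueue [none], visited so far: [16, 11]
  queue [23] -> pop 23, enqueue [17, 41], visited so far: [16, 11, 23]
  queue [17, 41] -> pop 17, enqueue [none], visited so far: [16, 11, 23, 17]
  queue [41] -> pop 41, enqueue [32], visited so far: [16, 11, 23, 17, 41]
  queue [32] -> pop 32, enqueue [27], visited so far: [16, 11, 23, 17, 41, 32]
  queue [27] -> pop 27, enqueue [none], visited so far: [16, 11, 23, 17, 41, 32, 27]
Result: [16, 11, 23, 17, 41, 32, 27]


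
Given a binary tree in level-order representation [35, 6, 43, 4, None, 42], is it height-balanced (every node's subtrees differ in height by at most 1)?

Tree (level-order array): [35, 6, 43, 4, None, 42]
Definition: a tree is height-balanced if, at every node, |h(left) - h(right)| <= 1 (empty subtree has height -1).
Bottom-up per-node check:
  node 4: h_left=-1, h_right=-1, diff=0 [OK], height=0
  node 6: h_left=0, h_right=-1, diff=1 [OK], height=1
  node 42: h_left=-1, h_right=-1, diff=0 [OK], height=0
  node 43: h_left=0, h_right=-1, diff=1 [OK], height=1
  node 35: h_left=1, h_right=1, diff=0 [OK], height=2
All nodes satisfy the balance condition.
Result: Balanced


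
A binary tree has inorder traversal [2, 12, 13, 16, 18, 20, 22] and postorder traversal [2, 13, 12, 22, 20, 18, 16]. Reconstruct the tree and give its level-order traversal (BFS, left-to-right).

Inorder:   [2, 12, 13, 16, 18, 20, 22]
Postorder: [2, 13, 12, 22, 20, 18, 16]
Algorithm: postorder visits root last, so walk postorder right-to-left;
each value is the root of the current inorder slice — split it at that
value, recurse on the right subtree first, then the left.
Recursive splits:
  root=16; inorder splits into left=[2, 12, 13], right=[18, 20, 22]
  root=18; inorder splits into left=[], right=[20, 22]
  root=20; inorder splits into left=[], right=[22]
  root=22; inorder splits into left=[], right=[]
  root=12; inorder splits into left=[2], right=[13]
  root=13; inorder splits into left=[], right=[]
  root=2; inorder splits into left=[], right=[]
Reconstructed level-order: [16, 12, 18, 2, 13, 20, 22]


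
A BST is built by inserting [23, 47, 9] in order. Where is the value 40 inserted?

Starting tree (level order): [23, 9, 47]
Insertion path: 23 -> 47
Result: insert 40 as left child of 47
Final tree (level order): [23, 9, 47, None, None, 40]


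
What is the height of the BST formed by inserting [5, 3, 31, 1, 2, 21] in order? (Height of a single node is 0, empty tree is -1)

Insertion order: [5, 3, 31, 1, 2, 21]
Tree (level-order array): [5, 3, 31, 1, None, 21, None, None, 2]
Compute height bottom-up (empty subtree = -1):
  height(2) = 1 + max(-1, -1) = 0
  height(1) = 1 + max(-1, 0) = 1
  height(3) = 1 + max(1, -1) = 2
  height(21) = 1 + max(-1, -1) = 0
  height(31) = 1 + max(0, -1) = 1
  height(5) = 1 + max(2, 1) = 3
Height = 3


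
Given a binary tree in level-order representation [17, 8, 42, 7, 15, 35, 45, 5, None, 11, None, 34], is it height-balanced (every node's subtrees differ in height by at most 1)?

Tree (level-order array): [17, 8, 42, 7, 15, 35, 45, 5, None, 11, None, 34]
Definition: a tree is height-balanced if, at every node, |h(left) - h(right)| <= 1 (empty subtree has height -1).
Bottom-up per-node check:
  node 5: h_left=-1, h_right=-1, diff=0 [OK], height=0
  node 7: h_left=0, h_right=-1, diff=1 [OK], height=1
  node 11: h_left=-1, h_right=-1, diff=0 [OK], height=0
  node 15: h_left=0, h_right=-1, diff=1 [OK], height=1
  node 8: h_left=1, h_right=1, diff=0 [OK], height=2
  node 34: h_left=-1, h_right=-1, diff=0 [OK], height=0
  node 35: h_left=0, h_right=-1, diff=1 [OK], height=1
  node 45: h_left=-1, h_right=-1, diff=0 [OK], height=0
  node 42: h_left=1, h_right=0, diff=1 [OK], height=2
  node 17: h_left=2, h_right=2, diff=0 [OK], height=3
All nodes satisfy the balance condition.
Result: Balanced


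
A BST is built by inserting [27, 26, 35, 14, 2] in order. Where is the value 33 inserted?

Starting tree (level order): [27, 26, 35, 14, None, None, None, 2]
Insertion path: 27 -> 35
Result: insert 33 as left child of 35
Final tree (level order): [27, 26, 35, 14, None, 33, None, 2]


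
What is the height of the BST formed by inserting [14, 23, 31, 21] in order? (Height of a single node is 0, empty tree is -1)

Insertion order: [14, 23, 31, 21]
Tree (level-order array): [14, None, 23, 21, 31]
Compute height bottom-up (empty subtree = -1):
  height(21) = 1 + max(-1, -1) = 0
  height(31) = 1 + max(-1, -1) = 0
  height(23) = 1 + max(0, 0) = 1
  height(14) = 1 + max(-1, 1) = 2
Height = 2


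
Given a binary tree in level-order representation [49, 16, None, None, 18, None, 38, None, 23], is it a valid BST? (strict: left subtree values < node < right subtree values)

Level-order array: [49, 16, None, None, 18, None, 38, None, 23]
Validate using subtree bounds (lo, hi): at each node, require lo < value < hi,
then recurse left with hi=value and right with lo=value.
Preorder trace (stopping at first violation):
  at node 49 with bounds (-inf, +inf): OK
  at node 16 with bounds (-inf, 49): OK
  at node 18 with bounds (16, 49): OK
  at node 38 with bounds (18, 49): OK
  at node 23 with bounds (38, 49): VIOLATION
Node 23 violates its bound: not (38 < 23 < 49).
Result: Not a valid BST


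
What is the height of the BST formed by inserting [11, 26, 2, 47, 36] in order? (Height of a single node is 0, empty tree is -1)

Insertion order: [11, 26, 2, 47, 36]
Tree (level-order array): [11, 2, 26, None, None, None, 47, 36]
Compute height bottom-up (empty subtree = -1):
  height(2) = 1 + max(-1, -1) = 0
  height(36) = 1 + max(-1, -1) = 0
  height(47) = 1 + max(0, -1) = 1
  height(26) = 1 + max(-1, 1) = 2
  height(11) = 1 + max(0, 2) = 3
Height = 3


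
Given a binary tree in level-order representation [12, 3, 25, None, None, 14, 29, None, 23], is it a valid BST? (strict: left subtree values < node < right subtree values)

Level-order array: [12, 3, 25, None, None, 14, 29, None, 23]
Validate using subtree bounds (lo, hi): at each node, require lo < value < hi,
then recurse left with hi=value and right with lo=value.
Preorder trace (stopping at first violation):
  at node 12 with bounds (-inf, +inf): OK
  at node 3 with bounds (-inf, 12): OK
  at node 25 with bounds (12, +inf): OK
  at node 14 with bounds (12, 25): OK
  at node 23 with bounds (14, 25): OK
  at node 29 with bounds (25, +inf): OK
No violation found at any node.
Result: Valid BST


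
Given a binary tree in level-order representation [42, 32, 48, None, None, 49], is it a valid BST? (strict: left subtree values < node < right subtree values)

Level-order array: [42, 32, 48, None, None, 49]
Validate using subtree bounds (lo, hi): at each node, require lo < value < hi,
then recurse left with hi=value and right with lo=value.
Preorder trace (stopping at first violation):
  at node 42 with bounds (-inf, +inf): OK
  at node 32 with bounds (-inf, 42): OK
  at node 48 with bounds (42, +inf): OK
  at node 49 with bounds (42, 48): VIOLATION
Node 49 violates its bound: not (42 < 49 < 48).
Result: Not a valid BST


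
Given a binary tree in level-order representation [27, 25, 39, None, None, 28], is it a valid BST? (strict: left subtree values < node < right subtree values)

Level-order array: [27, 25, 39, None, None, 28]
Validate using subtree bounds (lo, hi): at each node, require lo < value < hi,
then recurse left with hi=value and right with lo=value.
Preorder trace (stopping at first violation):
  at node 27 with bounds (-inf, +inf): OK
  at node 25 with bounds (-inf, 27): OK
  at node 39 with bounds (27, +inf): OK
  at node 28 with bounds (27, 39): OK
No violation found at any node.
Result: Valid BST


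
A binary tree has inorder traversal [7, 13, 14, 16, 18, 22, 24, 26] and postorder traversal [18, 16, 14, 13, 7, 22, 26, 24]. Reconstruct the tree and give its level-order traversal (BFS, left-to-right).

Inorder:   [7, 13, 14, 16, 18, 22, 24, 26]
Postorder: [18, 16, 14, 13, 7, 22, 26, 24]
Algorithm: postorder visits root last, so walk postorder right-to-left;
each value is the root of the current inorder slice — split it at that
value, recurse on the right subtree first, then the left.
Recursive splits:
  root=24; inorder splits into left=[7, 13, 14, 16, 18, 22], right=[26]
  root=26; inorder splits into left=[], right=[]
  root=22; inorder splits into left=[7, 13, 14, 16, 18], right=[]
  root=7; inorder splits into left=[], right=[13, 14, 16, 18]
  root=13; inorder splits into left=[], right=[14, 16, 18]
  root=14; inorder splits into left=[], right=[16, 18]
  root=16; inorder splits into left=[], right=[18]
  root=18; inorder splits into left=[], right=[]
Reconstructed level-order: [24, 22, 26, 7, 13, 14, 16, 18]


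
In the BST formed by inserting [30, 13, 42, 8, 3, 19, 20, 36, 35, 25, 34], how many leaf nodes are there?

Tree built from: [30, 13, 42, 8, 3, 19, 20, 36, 35, 25, 34]
Tree (level-order array): [30, 13, 42, 8, 19, 36, None, 3, None, None, 20, 35, None, None, None, None, 25, 34]
Rule: A leaf has 0 children.
Per-node child counts:
  node 30: 2 child(ren)
  node 13: 2 child(ren)
  node 8: 1 child(ren)
  node 3: 0 child(ren)
  node 19: 1 child(ren)
  node 20: 1 child(ren)
  node 25: 0 child(ren)
  node 42: 1 child(ren)
  node 36: 1 child(ren)
  node 35: 1 child(ren)
  node 34: 0 child(ren)
Matching nodes: [3, 25, 34]
Count of leaf nodes: 3


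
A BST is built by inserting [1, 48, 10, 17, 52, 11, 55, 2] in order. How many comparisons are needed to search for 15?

Search path for 15: 1 -> 48 -> 10 -> 17 -> 11
Found: False
Comparisons: 5


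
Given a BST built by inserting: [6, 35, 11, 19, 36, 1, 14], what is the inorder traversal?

Tree insertion order: [6, 35, 11, 19, 36, 1, 14]
Tree (level-order array): [6, 1, 35, None, None, 11, 36, None, 19, None, None, 14]
Inorder traversal: [1, 6, 11, 14, 19, 35, 36]


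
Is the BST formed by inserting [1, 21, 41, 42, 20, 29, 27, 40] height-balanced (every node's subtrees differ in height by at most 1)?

Tree (level-order array): [1, None, 21, 20, 41, None, None, 29, 42, 27, 40]
Definition: a tree is height-balanced if, at every node, |h(left) - h(right)| <= 1 (empty subtree has height -1).
Bottom-up per-node check:
  node 20: h_left=-1, h_right=-1, diff=0 [OK], height=0
  node 27: h_left=-1, h_right=-1, diff=0 [OK], height=0
  node 40: h_left=-1, h_right=-1, diff=0 [OK], height=0
  node 29: h_left=0, h_right=0, diff=0 [OK], height=1
  node 42: h_left=-1, h_right=-1, diff=0 [OK], height=0
  node 41: h_left=1, h_right=0, diff=1 [OK], height=2
  node 21: h_left=0, h_right=2, diff=2 [FAIL (|0-2|=2 > 1)], height=3
  node 1: h_left=-1, h_right=3, diff=4 [FAIL (|-1-3|=4 > 1)], height=4
Node 21 violates the condition: |0 - 2| = 2 > 1.
Result: Not balanced


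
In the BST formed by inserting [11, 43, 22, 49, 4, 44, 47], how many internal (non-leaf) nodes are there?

Tree built from: [11, 43, 22, 49, 4, 44, 47]
Tree (level-order array): [11, 4, 43, None, None, 22, 49, None, None, 44, None, None, 47]
Rule: An internal node has at least one child.
Per-node child counts:
  node 11: 2 child(ren)
  node 4: 0 child(ren)
  node 43: 2 child(ren)
  node 22: 0 child(ren)
  node 49: 1 child(ren)
  node 44: 1 child(ren)
  node 47: 0 child(ren)
Matching nodes: [11, 43, 49, 44]
Count of internal (non-leaf) nodes: 4


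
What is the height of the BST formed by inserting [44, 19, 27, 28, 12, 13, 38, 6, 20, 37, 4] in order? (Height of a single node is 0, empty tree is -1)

Insertion order: [44, 19, 27, 28, 12, 13, 38, 6, 20, 37, 4]
Tree (level-order array): [44, 19, None, 12, 27, 6, 13, 20, 28, 4, None, None, None, None, None, None, 38, None, None, 37]
Compute height bottom-up (empty subtree = -1):
  height(4) = 1 + max(-1, -1) = 0
  height(6) = 1 + max(0, -1) = 1
  height(13) = 1 + max(-1, -1) = 0
  height(12) = 1 + max(1, 0) = 2
  height(20) = 1 + max(-1, -1) = 0
  height(37) = 1 + max(-1, -1) = 0
  height(38) = 1 + max(0, -1) = 1
  height(28) = 1 + max(-1, 1) = 2
  height(27) = 1 + max(0, 2) = 3
  height(19) = 1 + max(2, 3) = 4
  height(44) = 1 + max(4, -1) = 5
Height = 5


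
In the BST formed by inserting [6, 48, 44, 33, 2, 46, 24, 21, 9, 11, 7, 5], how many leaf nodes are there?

Tree built from: [6, 48, 44, 33, 2, 46, 24, 21, 9, 11, 7, 5]
Tree (level-order array): [6, 2, 48, None, 5, 44, None, None, None, 33, 46, 24, None, None, None, 21, None, 9, None, 7, 11]
Rule: A leaf has 0 children.
Per-node child counts:
  node 6: 2 child(ren)
  node 2: 1 child(ren)
  node 5: 0 child(ren)
  node 48: 1 child(ren)
  node 44: 2 child(ren)
  node 33: 1 child(ren)
  node 24: 1 child(ren)
  node 21: 1 child(ren)
  node 9: 2 child(ren)
  node 7: 0 child(ren)
  node 11: 0 child(ren)
  node 46: 0 child(ren)
Matching nodes: [5, 7, 11, 46]
Count of leaf nodes: 4


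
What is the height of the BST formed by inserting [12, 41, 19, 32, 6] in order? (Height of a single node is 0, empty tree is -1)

Insertion order: [12, 41, 19, 32, 6]
Tree (level-order array): [12, 6, 41, None, None, 19, None, None, 32]
Compute height bottom-up (empty subtree = -1):
  height(6) = 1 + max(-1, -1) = 0
  height(32) = 1 + max(-1, -1) = 0
  height(19) = 1 + max(-1, 0) = 1
  height(41) = 1 + max(1, -1) = 2
  height(12) = 1 + max(0, 2) = 3
Height = 3


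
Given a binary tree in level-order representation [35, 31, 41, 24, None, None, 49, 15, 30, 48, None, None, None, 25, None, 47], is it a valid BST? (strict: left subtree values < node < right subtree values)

Level-order array: [35, 31, 41, 24, None, None, 49, 15, 30, 48, None, None, None, 25, None, 47]
Validate using subtree bounds (lo, hi): at each node, require lo < value < hi,
then recurse left with hi=value and right with lo=value.
Preorder trace (stopping at first violation):
  at node 35 with bounds (-inf, +inf): OK
  at node 31 with bounds (-inf, 35): OK
  at node 24 with bounds (-inf, 31): OK
  at node 15 with bounds (-inf, 24): OK
  at node 30 with bounds (24, 31): OK
  at node 25 with bounds (24, 30): OK
  at node 41 with bounds (35, +inf): OK
  at node 49 with bounds (41, +inf): OK
  at node 48 with bounds (41, 49): OK
  at node 47 with bounds (41, 48): OK
No violation found at any node.
Result: Valid BST


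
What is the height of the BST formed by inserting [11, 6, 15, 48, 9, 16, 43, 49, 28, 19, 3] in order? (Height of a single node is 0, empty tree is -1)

Insertion order: [11, 6, 15, 48, 9, 16, 43, 49, 28, 19, 3]
Tree (level-order array): [11, 6, 15, 3, 9, None, 48, None, None, None, None, 16, 49, None, 43, None, None, 28, None, 19]
Compute height bottom-up (empty subtree = -1):
  height(3) = 1 + max(-1, -1) = 0
  height(9) = 1 + max(-1, -1) = 0
  height(6) = 1 + max(0, 0) = 1
  height(19) = 1 + max(-1, -1) = 0
  height(28) = 1 + max(0, -1) = 1
  height(43) = 1 + max(1, -1) = 2
  height(16) = 1 + max(-1, 2) = 3
  height(49) = 1 + max(-1, -1) = 0
  height(48) = 1 + max(3, 0) = 4
  height(15) = 1 + max(-1, 4) = 5
  height(11) = 1 + max(1, 5) = 6
Height = 6


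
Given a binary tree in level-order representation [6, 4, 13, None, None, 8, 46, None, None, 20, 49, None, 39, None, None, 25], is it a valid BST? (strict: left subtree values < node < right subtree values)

Level-order array: [6, 4, 13, None, None, 8, 46, None, None, 20, 49, None, 39, None, None, 25]
Validate using subtree bounds (lo, hi): at each node, require lo < value < hi,
then recurse left with hi=value and right with lo=value.
Preorder trace (stopping at first violation):
  at node 6 with bounds (-inf, +inf): OK
  at node 4 with bounds (-inf, 6): OK
  at node 13 with bounds (6, +inf): OK
  at node 8 with bounds (6, 13): OK
  at node 46 with bounds (13, +inf): OK
  at node 20 with bounds (13, 46): OK
  at node 39 with bounds (20, 46): OK
  at node 25 with bounds (20, 39): OK
  at node 49 with bounds (46, +inf): OK
No violation found at any node.
Result: Valid BST


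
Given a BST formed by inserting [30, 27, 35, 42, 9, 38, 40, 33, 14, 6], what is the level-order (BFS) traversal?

Tree insertion order: [30, 27, 35, 42, 9, 38, 40, 33, 14, 6]
Tree (level-order array): [30, 27, 35, 9, None, 33, 42, 6, 14, None, None, 38, None, None, None, None, None, None, 40]
BFS from the root, enqueuing left then right child of each popped node:
  queue [30] -> pop 30, enqueue [27, 35], visited so far: [30]
  queue [27, 35] -> pop 27, enqueue [9], visited so far: [30, 27]
  queue [35, 9] -> pop 35, enqueue [33, 42], visited so far: [30, 27, 35]
  queue [9, 33, 42] -> pop 9, enqueue [6, 14], visited so far: [30, 27, 35, 9]
  queue [33, 42, 6, 14] -> pop 33, enqueue [none], visited so far: [30, 27, 35, 9, 33]
  queue [42, 6, 14] -> pop 42, enqueue [38], visited so far: [30, 27, 35, 9, 33, 42]
  queue [6, 14, 38] -> pop 6, enqueue [none], visited so far: [30, 27, 35, 9, 33, 42, 6]
  queue [14, 38] -> pop 14, enqueue [none], visited so far: [30, 27, 35, 9, 33, 42, 6, 14]
  queue [38] -> pop 38, enqueue [40], visited so far: [30, 27, 35, 9, 33, 42, 6, 14, 38]
  queue [40] -> pop 40, enqueue [none], visited so far: [30, 27, 35, 9, 33, 42, 6, 14, 38, 40]
Result: [30, 27, 35, 9, 33, 42, 6, 14, 38, 40]


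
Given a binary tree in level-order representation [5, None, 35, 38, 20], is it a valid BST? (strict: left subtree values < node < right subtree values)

Level-order array: [5, None, 35, 38, 20]
Validate using subtree bounds (lo, hi): at each node, require lo < value < hi,
then recurse left with hi=value and right with lo=value.
Preorder trace (stopping at first violation):
  at node 5 with bounds (-inf, +inf): OK
  at node 35 with bounds (5, +inf): OK
  at node 38 with bounds (5, 35): VIOLATION
Node 38 violates its bound: not (5 < 38 < 35).
Result: Not a valid BST


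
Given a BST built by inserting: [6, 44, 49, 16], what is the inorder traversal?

Tree insertion order: [6, 44, 49, 16]
Tree (level-order array): [6, None, 44, 16, 49]
Inorder traversal: [6, 16, 44, 49]


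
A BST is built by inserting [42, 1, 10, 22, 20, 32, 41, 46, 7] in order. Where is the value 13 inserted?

Starting tree (level order): [42, 1, 46, None, 10, None, None, 7, 22, None, None, 20, 32, None, None, None, 41]
Insertion path: 42 -> 1 -> 10 -> 22 -> 20
Result: insert 13 as left child of 20
Final tree (level order): [42, 1, 46, None, 10, None, None, 7, 22, None, None, 20, 32, 13, None, None, 41]


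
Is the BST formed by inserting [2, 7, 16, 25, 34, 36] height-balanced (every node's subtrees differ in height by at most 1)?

Tree (level-order array): [2, None, 7, None, 16, None, 25, None, 34, None, 36]
Definition: a tree is height-balanced if, at every node, |h(left) - h(right)| <= 1 (empty subtree has height -1).
Bottom-up per-node check:
  node 36: h_left=-1, h_right=-1, diff=0 [OK], height=0
  node 34: h_left=-1, h_right=0, diff=1 [OK], height=1
  node 25: h_left=-1, h_right=1, diff=2 [FAIL (|-1-1|=2 > 1)], height=2
  node 16: h_left=-1, h_right=2, diff=3 [FAIL (|-1-2|=3 > 1)], height=3
  node 7: h_left=-1, h_right=3, diff=4 [FAIL (|-1-3|=4 > 1)], height=4
  node 2: h_left=-1, h_right=4, diff=5 [FAIL (|-1-4|=5 > 1)], height=5
Node 25 violates the condition: |-1 - 1| = 2 > 1.
Result: Not balanced


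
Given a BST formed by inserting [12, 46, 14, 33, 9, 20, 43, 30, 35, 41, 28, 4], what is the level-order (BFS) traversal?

Tree insertion order: [12, 46, 14, 33, 9, 20, 43, 30, 35, 41, 28, 4]
Tree (level-order array): [12, 9, 46, 4, None, 14, None, None, None, None, 33, 20, 43, None, 30, 35, None, 28, None, None, 41]
BFS from the root, enqueuing left then right child of each popped node:
  queue [12] -> pop 12, enqueue [9, 46], visited so far: [12]
  queue [9, 46] -> pop 9, enqueue [4], visited so far: [12, 9]
  queue [46, 4] -> pop 46, enqueue [14], visited so far: [12, 9, 46]
  queue [4, 14] -> pop 4, enqueue [none], visited so far: [12, 9, 46, 4]
  queue [14] -> pop 14, enqueue [33], visited so far: [12, 9, 46, 4, 14]
  queue [33] -> pop 33, enqueue [20, 43], visited so far: [12, 9, 46, 4, 14, 33]
  queue [20, 43] -> pop 20, enqueue [30], visited so far: [12, 9, 46, 4, 14, 33, 20]
  queue [43, 30] -> pop 43, enqueue [35], visited so far: [12, 9, 46, 4, 14, 33, 20, 43]
  queue [30, 35] -> pop 30, enqueue [28], visited so far: [12, 9, 46, 4, 14, 33, 20, 43, 30]
  queue [35, 28] -> pop 35, enqueue [41], visited so far: [12, 9, 46, 4, 14, 33, 20, 43, 30, 35]
  queue [28, 41] -> pop 28, enqueue [none], visited so far: [12, 9, 46, 4, 14, 33, 20, 43, 30, 35, 28]
  queue [41] -> pop 41, enqueue [none], visited so far: [12, 9, 46, 4, 14, 33, 20, 43, 30, 35, 28, 41]
Result: [12, 9, 46, 4, 14, 33, 20, 43, 30, 35, 28, 41]


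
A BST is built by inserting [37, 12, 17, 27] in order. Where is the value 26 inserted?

Starting tree (level order): [37, 12, None, None, 17, None, 27]
Insertion path: 37 -> 12 -> 17 -> 27
Result: insert 26 as left child of 27
Final tree (level order): [37, 12, None, None, 17, None, 27, 26]


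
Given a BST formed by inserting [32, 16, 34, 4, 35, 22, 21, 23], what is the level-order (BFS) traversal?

Tree insertion order: [32, 16, 34, 4, 35, 22, 21, 23]
Tree (level-order array): [32, 16, 34, 4, 22, None, 35, None, None, 21, 23]
BFS from the root, enqueuing left then right child of each popped node:
  queue [32] -> pop 32, enqueue [16, 34], visited so far: [32]
  queue [16, 34] -> pop 16, enqueue [4, 22], visited so far: [32, 16]
  queue [34, 4, 22] -> pop 34, enqueue [35], visited so far: [32, 16, 34]
  queue [4, 22, 35] -> pop 4, enqueue [none], visited so far: [32, 16, 34, 4]
  queue [22, 35] -> pop 22, enqueue [21, 23], visited so far: [32, 16, 34, 4, 22]
  queue [35, 21, 23] -> pop 35, enqueue [none], visited so far: [32, 16, 34, 4, 22, 35]
  queue [21, 23] -> pop 21, enqueue [none], visited so far: [32, 16, 34, 4, 22, 35, 21]
  queue [23] -> pop 23, enqueue [none], visited so far: [32, 16, 34, 4, 22, 35, 21, 23]
Result: [32, 16, 34, 4, 22, 35, 21, 23]


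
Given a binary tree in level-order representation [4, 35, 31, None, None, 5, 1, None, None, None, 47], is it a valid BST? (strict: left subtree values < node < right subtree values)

Level-order array: [4, 35, 31, None, None, 5, 1, None, None, None, 47]
Validate using subtree bounds (lo, hi): at each node, require lo < value < hi,
then recurse left with hi=value and right with lo=value.
Preorder trace (stopping at first violation):
  at node 4 with bounds (-inf, +inf): OK
  at node 35 with bounds (-inf, 4): VIOLATION
Node 35 violates its bound: not (-inf < 35 < 4).
Result: Not a valid BST


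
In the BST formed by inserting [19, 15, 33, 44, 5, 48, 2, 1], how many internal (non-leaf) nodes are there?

Tree built from: [19, 15, 33, 44, 5, 48, 2, 1]
Tree (level-order array): [19, 15, 33, 5, None, None, 44, 2, None, None, 48, 1]
Rule: An internal node has at least one child.
Per-node child counts:
  node 19: 2 child(ren)
  node 15: 1 child(ren)
  node 5: 1 child(ren)
  node 2: 1 child(ren)
  node 1: 0 child(ren)
  node 33: 1 child(ren)
  node 44: 1 child(ren)
  node 48: 0 child(ren)
Matching nodes: [19, 15, 5, 2, 33, 44]
Count of internal (non-leaf) nodes: 6


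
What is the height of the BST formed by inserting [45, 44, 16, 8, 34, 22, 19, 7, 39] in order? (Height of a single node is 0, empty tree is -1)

Insertion order: [45, 44, 16, 8, 34, 22, 19, 7, 39]
Tree (level-order array): [45, 44, None, 16, None, 8, 34, 7, None, 22, 39, None, None, 19]
Compute height bottom-up (empty subtree = -1):
  height(7) = 1 + max(-1, -1) = 0
  height(8) = 1 + max(0, -1) = 1
  height(19) = 1 + max(-1, -1) = 0
  height(22) = 1 + max(0, -1) = 1
  height(39) = 1 + max(-1, -1) = 0
  height(34) = 1 + max(1, 0) = 2
  height(16) = 1 + max(1, 2) = 3
  height(44) = 1 + max(3, -1) = 4
  height(45) = 1 + max(4, -1) = 5
Height = 5


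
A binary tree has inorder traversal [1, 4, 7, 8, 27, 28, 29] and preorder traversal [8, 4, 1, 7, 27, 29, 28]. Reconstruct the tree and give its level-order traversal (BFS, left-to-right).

Inorder:  [1, 4, 7, 8, 27, 28, 29]
Preorder: [8, 4, 1, 7, 27, 29, 28]
Algorithm: preorder visits root first, so consume preorder in order;
for each root, split the current inorder slice at that value into
left-subtree inorder and right-subtree inorder, then recurse.
Recursive splits:
  root=8; inorder splits into left=[1, 4, 7], right=[27, 28, 29]
  root=4; inorder splits into left=[1], right=[7]
  root=1; inorder splits into left=[], right=[]
  root=7; inorder splits into left=[], right=[]
  root=27; inorder splits into left=[], right=[28, 29]
  root=29; inorder splits into left=[28], right=[]
  root=28; inorder splits into left=[], right=[]
Reconstructed level-order: [8, 4, 27, 1, 7, 29, 28]


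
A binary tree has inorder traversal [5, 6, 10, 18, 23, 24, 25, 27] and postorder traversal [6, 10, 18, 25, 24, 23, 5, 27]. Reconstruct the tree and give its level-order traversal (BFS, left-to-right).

Inorder:   [5, 6, 10, 18, 23, 24, 25, 27]
Postorder: [6, 10, 18, 25, 24, 23, 5, 27]
Algorithm: postorder visits root last, so walk postorder right-to-left;
each value is the root of the current inorder slice — split it at that
value, recurse on the right subtree first, then the left.
Recursive splits:
  root=27; inorder splits into left=[5, 6, 10, 18, 23, 24, 25], right=[]
  root=5; inorder splits into left=[], right=[6, 10, 18, 23, 24, 25]
  root=23; inorder splits into left=[6, 10, 18], right=[24, 25]
  root=24; inorder splits into left=[], right=[25]
  root=25; inorder splits into left=[], right=[]
  root=18; inorder splits into left=[6, 10], right=[]
  root=10; inorder splits into left=[6], right=[]
  root=6; inorder splits into left=[], right=[]
Reconstructed level-order: [27, 5, 23, 18, 24, 10, 25, 6]


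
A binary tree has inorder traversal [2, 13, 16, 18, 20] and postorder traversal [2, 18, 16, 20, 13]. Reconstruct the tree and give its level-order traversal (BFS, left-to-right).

Inorder:   [2, 13, 16, 18, 20]
Postorder: [2, 18, 16, 20, 13]
Algorithm: postorder visits root last, so walk postorder right-to-left;
each value is the root of the current inorder slice — split it at that
value, recurse on the right subtree first, then the left.
Recursive splits:
  root=13; inorder splits into left=[2], right=[16, 18, 20]
  root=20; inorder splits into left=[16, 18], right=[]
  root=16; inorder splits into left=[], right=[18]
  root=18; inorder splits into left=[], right=[]
  root=2; inorder splits into left=[], right=[]
Reconstructed level-order: [13, 2, 20, 16, 18]


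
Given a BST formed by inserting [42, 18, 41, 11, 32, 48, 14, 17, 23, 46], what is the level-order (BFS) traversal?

Tree insertion order: [42, 18, 41, 11, 32, 48, 14, 17, 23, 46]
Tree (level-order array): [42, 18, 48, 11, 41, 46, None, None, 14, 32, None, None, None, None, 17, 23]
BFS from the root, enqueuing left then right child of each popped node:
  queue [42] -> pop 42, enqueue [18, 48], visited so far: [42]
  queue [18, 48] -> pop 18, enqueue [11, 41], visited so far: [42, 18]
  queue [48, 11, 41] -> pop 48, enqueue [46], visited so far: [42, 18, 48]
  queue [11, 41, 46] -> pop 11, enqueue [14], visited so far: [42, 18, 48, 11]
  queue [41, 46, 14] -> pop 41, enqueue [32], visited so far: [42, 18, 48, 11, 41]
  queue [46, 14, 32] -> pop 46, enqueue [none], visited so far: [42, 18, 48, 11, 41, 46]
  queue [14, 32] -> pop 14, enqueue [17], visited so far: [42, 18, 48, 11, 41, 46, 14]
  queue [32, 17] -> pop 32, enqueue [23], visited so far: [42, 18, 48, 11, 41, 46, 14, 32]
  queue [17, 23] -> pop 17, enqueue [none], visited so far: [42, 18, 48, 11, 41, 46, 14, 32, 17]
  queue [23] -> pop 23, enqueue [none], visited so far: [42, 18, 48, 11, 41, 46, 14, 32, 17, 23]
Result: [42, 18, 48, 11, 41, 46, 14, 32, 17, 23]
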